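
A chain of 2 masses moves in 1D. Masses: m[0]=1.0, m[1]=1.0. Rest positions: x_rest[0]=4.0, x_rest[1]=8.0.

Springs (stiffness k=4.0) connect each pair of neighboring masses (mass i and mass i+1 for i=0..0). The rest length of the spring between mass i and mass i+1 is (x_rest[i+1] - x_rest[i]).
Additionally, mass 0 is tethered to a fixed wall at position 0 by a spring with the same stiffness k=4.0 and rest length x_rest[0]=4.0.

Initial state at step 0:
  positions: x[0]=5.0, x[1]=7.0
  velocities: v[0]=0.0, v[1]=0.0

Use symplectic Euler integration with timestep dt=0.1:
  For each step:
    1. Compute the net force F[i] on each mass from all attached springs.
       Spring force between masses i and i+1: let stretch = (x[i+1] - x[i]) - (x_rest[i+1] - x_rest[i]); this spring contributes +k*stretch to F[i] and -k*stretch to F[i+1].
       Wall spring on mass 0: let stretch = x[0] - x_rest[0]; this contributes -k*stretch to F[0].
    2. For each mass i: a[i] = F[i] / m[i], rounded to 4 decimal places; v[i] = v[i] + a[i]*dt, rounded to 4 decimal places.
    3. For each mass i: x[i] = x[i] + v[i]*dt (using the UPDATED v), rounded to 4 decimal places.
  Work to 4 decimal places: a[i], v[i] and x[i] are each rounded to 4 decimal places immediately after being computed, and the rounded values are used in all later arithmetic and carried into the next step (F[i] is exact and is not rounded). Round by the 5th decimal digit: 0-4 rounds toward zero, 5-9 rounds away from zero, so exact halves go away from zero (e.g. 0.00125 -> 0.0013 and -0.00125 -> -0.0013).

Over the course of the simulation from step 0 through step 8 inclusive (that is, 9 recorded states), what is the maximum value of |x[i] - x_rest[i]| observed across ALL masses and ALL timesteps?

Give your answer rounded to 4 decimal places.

Step 0: x=[5.0000 7.0000] v=[0.0000 0.0000]
Step 1: x=[4.8800 7.0800] v=[-1.2000 0.8000]
Step 2: x=[4.6528 7.2320] v=[-2.2720 1.5200]
Step 3: x=[4.3427 7.4408] v=[-3.1014 2.0883]
Step 4: x=[3.9828 7.6857] v=[-3.5992 2.4491]
Step 5: x=[3.6117 7.9425] v=[-3.7112 2.5679]
Step 6: x=[3.2693 8.1861] v=[-3.4236 2.4356]
Step 7: x=[2.9928 8.3930] v=[-2.7646 2.0689]
Step 8: x=[2.8126 8.5439] v=[-1.8016 1.5088]
Max displacement = 1.1874

Answer: 1.1874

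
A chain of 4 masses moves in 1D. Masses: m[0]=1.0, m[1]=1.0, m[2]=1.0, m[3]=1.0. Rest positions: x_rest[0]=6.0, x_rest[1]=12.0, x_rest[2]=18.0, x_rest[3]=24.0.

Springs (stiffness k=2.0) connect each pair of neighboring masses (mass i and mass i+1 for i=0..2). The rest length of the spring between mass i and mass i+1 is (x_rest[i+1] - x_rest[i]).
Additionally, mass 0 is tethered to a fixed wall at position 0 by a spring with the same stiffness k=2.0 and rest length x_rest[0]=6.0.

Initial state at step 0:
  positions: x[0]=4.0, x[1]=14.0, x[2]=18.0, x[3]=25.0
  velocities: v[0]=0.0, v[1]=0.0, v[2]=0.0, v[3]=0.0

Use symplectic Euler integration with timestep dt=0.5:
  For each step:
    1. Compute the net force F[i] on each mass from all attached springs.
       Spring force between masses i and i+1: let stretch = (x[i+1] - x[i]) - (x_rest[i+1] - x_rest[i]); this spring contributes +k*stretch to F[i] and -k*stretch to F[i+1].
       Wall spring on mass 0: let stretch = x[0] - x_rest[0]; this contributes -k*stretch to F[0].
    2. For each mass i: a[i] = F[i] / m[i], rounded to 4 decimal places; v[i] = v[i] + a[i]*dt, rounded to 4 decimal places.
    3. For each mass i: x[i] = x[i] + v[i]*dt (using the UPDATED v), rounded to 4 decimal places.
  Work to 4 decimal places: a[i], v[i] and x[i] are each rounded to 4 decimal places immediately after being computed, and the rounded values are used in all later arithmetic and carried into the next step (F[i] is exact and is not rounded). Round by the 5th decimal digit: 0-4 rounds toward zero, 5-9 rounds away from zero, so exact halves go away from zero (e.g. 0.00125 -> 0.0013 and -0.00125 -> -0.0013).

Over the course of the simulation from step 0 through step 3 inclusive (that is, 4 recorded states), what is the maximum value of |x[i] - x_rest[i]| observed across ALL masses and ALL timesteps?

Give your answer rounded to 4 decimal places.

Step 0: x=[4.0000 14.0000 18.0000 25.0000] v=[0.0000 0.0000 0.0000 0.0000]
Step 1: x=[7.0000 11.0000 19.5000 24.5000] v=[6.0000 -6.0000 3.0000 -1.0000]
Step 2: x=[8.5000 10.2500 19.2500 24.5000] v=[3.0000 -1.5000 -0.5000 0.0000]
Step 3: x=[6.6250 13.1250 17.1250 24.8750] v=[-3.7500 5.7500 -4.2500 0.7500]
Max displacement = 2.5000

Answer: 2.5000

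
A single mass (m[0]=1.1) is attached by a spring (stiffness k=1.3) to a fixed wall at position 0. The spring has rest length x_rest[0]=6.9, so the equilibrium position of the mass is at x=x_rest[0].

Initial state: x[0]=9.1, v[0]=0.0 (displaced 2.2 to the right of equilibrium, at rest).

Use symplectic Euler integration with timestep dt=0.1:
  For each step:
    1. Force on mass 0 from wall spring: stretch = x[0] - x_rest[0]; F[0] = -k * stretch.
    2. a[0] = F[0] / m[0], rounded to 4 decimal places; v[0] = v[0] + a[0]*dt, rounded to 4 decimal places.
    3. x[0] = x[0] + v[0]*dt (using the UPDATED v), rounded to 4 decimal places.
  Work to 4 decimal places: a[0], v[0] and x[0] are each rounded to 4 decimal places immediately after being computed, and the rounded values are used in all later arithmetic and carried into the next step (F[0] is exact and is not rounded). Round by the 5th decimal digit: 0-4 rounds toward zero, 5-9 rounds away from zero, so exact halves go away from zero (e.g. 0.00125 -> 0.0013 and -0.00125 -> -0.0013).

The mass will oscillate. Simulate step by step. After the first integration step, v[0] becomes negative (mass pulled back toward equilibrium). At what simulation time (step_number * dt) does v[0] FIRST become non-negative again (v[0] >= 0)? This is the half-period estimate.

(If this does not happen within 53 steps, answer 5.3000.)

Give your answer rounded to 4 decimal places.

Answer: 2.9000

Derivation:
Step 0: x=[9.1000] v=[0.0000]
Step 1: x=[9.0740] v=[-0.2600]
Step 2: x=[9.0223] v=[-0.5169]
Step 3: x=[8.9455] v=[-0.7677]
Step 4: x=[8.8446] v=[-1.0094]
Step 5: x=[8.7207] v=[-1.2392]
Step 6: x=[8.5753] v=[-1.4544]
Step 7: x=[8.4101] v=[-1.6524]
Step 8: x=[8.2270] v=[-1.8309]
Step 9: x=[8.0282] v=[-1.9877]
Step 10: x=[7.8161] v=[-2.1210]
Step 11: x=[7.5932] v=[-2.2293]
Step 12: x=[7.3621] v=[-2.3112]
Step 13: x=[7.1255] v=[-2.3658]
Step 14: x=[6.8863] v=[-2.3925]
Step 15: x=[6.6472] v=[-2.3909]
Step 16: x=[6.4111] v=[-2.3610]
Step 17: x=[6.1808] v=[-2.3032]
Step 18: x=[5.9590] v=[-2.2182]
Step 19: x=[5.7483] v=[-2.1070]
Step 20: x=[5.5512] v=[-1.9709]
Step 21: x=[5.3701] v=[-1.8115]
Step 22: x=[5.2070] v=[-1.6307]
Step 23: x=[5.0639] v=[-1.4306]
Step 24: x=[4.9425] v=[-1.2136]
Step 25: x=[4.8443] v=[-0.9823]
Step 26: x=[4.7704] v=[-0.7394]
Step 27: x=[4.7216] v=[-0.4877]
Step 28: x=[4.6986] v=[-0.2303]
Step 29: x=[4.7016] v=[0.0299]
First v>=0 after going negative at step 29, time=2.9000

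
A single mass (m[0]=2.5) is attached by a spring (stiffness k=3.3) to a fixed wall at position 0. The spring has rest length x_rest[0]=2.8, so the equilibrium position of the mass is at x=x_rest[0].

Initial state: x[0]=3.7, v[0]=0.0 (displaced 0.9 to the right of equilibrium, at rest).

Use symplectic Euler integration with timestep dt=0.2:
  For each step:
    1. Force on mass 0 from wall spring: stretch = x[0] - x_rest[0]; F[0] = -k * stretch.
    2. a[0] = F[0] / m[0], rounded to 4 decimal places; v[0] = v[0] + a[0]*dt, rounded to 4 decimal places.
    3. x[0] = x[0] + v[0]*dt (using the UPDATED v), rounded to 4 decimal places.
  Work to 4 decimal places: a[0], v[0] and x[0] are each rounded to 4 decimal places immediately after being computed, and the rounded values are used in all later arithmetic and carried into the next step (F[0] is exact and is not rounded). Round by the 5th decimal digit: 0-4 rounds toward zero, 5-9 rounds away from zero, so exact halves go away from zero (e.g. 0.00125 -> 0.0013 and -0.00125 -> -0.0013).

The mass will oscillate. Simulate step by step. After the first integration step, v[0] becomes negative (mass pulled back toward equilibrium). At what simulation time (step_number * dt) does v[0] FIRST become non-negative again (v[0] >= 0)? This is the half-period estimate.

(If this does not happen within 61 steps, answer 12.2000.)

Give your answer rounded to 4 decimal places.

Step 0: x=[3.7000] v=[0.0000]
Step 1: x=[3.6525] v=[-0.2376]
Step 2: x=[3.5600] v=[-0.4627]
Step 3: x=[3.4273] v=[-0.6633]
Step 4: x=[3.2615] v=[-0.8289]
Step 5: x=[3.0714] v=[-0.9507]
Step 6: x=[2.8669] v=[-1.0223]
Step 7: x=[2.6589] v=[-1.0400]
Step 8: x=[2.4584] v=[-1.0027]
Step 9: x=[2.2759] v=[-0.9125]
Step 10: x=[2.1211] v=[-0.7741]
Step 11: x=[2.0021] v=[-0.5949]
Step 12: x=[1.9252] v=[-0.3843]
Step 13: x=[1.8945] v=[-0.1534]
Step 14: x=[1.9116] v=[0.0857]
First v>=0 after going negative at step 14, time=2.8000

Answer: 2.8000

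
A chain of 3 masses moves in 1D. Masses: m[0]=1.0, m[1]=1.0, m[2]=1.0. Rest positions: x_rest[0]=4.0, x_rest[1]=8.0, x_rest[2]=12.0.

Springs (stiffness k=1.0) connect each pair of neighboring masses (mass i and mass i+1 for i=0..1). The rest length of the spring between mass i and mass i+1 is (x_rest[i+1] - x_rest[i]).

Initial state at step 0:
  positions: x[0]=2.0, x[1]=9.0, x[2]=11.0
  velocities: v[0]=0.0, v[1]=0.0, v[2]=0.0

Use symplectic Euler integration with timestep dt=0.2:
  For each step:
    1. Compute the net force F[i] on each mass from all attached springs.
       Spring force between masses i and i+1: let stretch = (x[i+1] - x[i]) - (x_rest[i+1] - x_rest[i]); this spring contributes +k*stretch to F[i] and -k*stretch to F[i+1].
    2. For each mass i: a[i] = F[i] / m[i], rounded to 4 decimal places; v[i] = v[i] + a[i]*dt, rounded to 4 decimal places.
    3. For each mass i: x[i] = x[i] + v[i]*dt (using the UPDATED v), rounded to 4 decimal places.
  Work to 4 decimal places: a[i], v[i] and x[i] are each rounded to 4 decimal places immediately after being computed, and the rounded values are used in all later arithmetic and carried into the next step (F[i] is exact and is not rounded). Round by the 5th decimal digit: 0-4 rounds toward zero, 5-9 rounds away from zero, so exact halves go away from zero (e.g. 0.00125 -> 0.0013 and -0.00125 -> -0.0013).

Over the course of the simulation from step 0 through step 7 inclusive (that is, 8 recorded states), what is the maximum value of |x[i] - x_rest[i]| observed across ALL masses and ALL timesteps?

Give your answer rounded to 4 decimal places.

Step 0: x=[2.0000 9.0000 11.0000] v=[0.0000 0.0000 0.0000]
Step 1: x=[2.1200 8.8000 11.0800] v=[0.6000 -1.0000 0.4000]
Step 2: x=[2.3472 8.4240 11.2288] v=[1.1360 -1.8800 0.7440]
Step 3: x=[2.6575 7.9171 11.4254] v=[1.5514 -2.5344 0.9830]
Step 4: x=[3.0182 7.3402 11.6417] v=[1.8033 -2.8847 1.0813]
Step 5: x=[3.3917 6.7624 11.8459] v=[1.8677 -2.8888 1.0210]
Step 6: x=[3.7401 6.2532 12.0068] v=[1.7418 -2.5462 0.8043]
Step 7: x=[4.0290 5.8736 12.0975] v=[1.4444 -1.8981 0.4536]
Max displacement = 2.1264

Answer: 2.1264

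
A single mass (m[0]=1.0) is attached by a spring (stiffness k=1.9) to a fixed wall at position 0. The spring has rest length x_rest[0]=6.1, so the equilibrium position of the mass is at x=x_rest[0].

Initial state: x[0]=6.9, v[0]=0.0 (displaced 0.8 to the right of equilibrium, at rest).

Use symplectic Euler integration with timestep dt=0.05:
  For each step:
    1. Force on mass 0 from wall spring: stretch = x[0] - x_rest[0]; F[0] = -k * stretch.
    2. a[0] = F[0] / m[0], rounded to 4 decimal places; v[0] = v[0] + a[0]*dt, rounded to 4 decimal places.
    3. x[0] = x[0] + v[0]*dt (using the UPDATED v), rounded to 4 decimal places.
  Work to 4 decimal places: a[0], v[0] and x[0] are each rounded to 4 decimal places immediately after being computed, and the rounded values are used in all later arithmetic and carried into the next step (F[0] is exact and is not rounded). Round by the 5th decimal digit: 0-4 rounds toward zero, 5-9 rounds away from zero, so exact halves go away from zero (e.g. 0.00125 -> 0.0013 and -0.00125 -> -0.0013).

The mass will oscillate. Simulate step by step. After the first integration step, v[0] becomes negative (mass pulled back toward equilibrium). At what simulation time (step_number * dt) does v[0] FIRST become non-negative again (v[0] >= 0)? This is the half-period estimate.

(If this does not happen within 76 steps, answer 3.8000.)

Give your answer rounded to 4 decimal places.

Step 0: x=[6.9000] v=[0.0000]
Step 1: x=[6.8962] v=[-0.0760]
Step 2: x=[6.8886] v=[-0.1516]
Step 3: x=[6.8773] v=[-0.2265]
Step 4: x=[6.8623] v=[-0.3003]
Step 5: x=[6.8437] v=[-0.3727]
Step 6: x=[6.8215] v=[-0.4434]
Step 7: x=[6.7959] v=[-0.5119]
Step 8: x=[6.7670] v=[-0.5780]
Step 9: x=[6.7349] v=[-0.6414]
Step 10: x=[6.6998] v=[-0.7017]
Step 11: x=[6.6619] v=[-0.7587]
Step 12: x=[6.6213] v=[-0.8121]
Step 13: x=[6.5782] v=[-0.8616]
Step 14: x=[6.5329] v=[-0.9070]
Step 15: x=[6.4855] v=[-0.9481]
Step 16: x=[6.4363] v=[-0.9847]
Step 17: x=[6.3855] v=[-1.0167]
Step 18: x=[6.3333] v=[-1.0438]
Step 19: x=[6.2800] v=[-1.0660]
Step 20: x=[6.2258] v=[-1.0831]
Step 21: x=[6.1710] v=[-1.0951]
Step 22: x=[6.1159] v=[-1.1018]
Step 23: x=[6.0607] v=[-1.1033]
Step 24: x=[6.0057] v=[-1.0996]
Step 25: x=[5.9512] v=[-1.0906]
Step 26: x=[5.8974] v=[-1.0765]
Step 27: x=[5.8445] v=[-1.0573]
Step 28: x=[5.7929] v=[-1.0330]
Step 29: x=[5.7427] v=[-1.0038]
Step 30: x=[5.6942] v=[-0.9699]
Step 31: x=[5.6476] v=[-0.9314]
Step 32: x=[5.6032] v=[-0.8884]
Step 33: x=[5.5611] v=[-0.8412]
Step 34: x=[5.5216] v=[-0.7900]
Step 35: x=[5.4848] v=[-0.7351]
Step 36: x=[5.4510] v=[-0.6767]
Step 37: x=[5.4203] v=[-0.6150]
Step 38: x=[5.3928] v=[-0.5504]
Step 39: x=[5.3686] v=[-0.4832]
Step 40: x=[5.3479] v=[-0.4137]
Step 41: x=[5.3308] v=[-0.3423]
Step 42: x=[5.3173] v=[-0.2692]
Step 43: x=[5.3076] v=[-0.1948]
Step 44: x=[5.3016] v=[-0.1195]
Step 45: x=[5.2994] v=[-0.0437]
Step 46: x=[5.3010] v=[0.0324]
First v>=0 after going negative at step 46, time=2.3000

Answer: 2.3000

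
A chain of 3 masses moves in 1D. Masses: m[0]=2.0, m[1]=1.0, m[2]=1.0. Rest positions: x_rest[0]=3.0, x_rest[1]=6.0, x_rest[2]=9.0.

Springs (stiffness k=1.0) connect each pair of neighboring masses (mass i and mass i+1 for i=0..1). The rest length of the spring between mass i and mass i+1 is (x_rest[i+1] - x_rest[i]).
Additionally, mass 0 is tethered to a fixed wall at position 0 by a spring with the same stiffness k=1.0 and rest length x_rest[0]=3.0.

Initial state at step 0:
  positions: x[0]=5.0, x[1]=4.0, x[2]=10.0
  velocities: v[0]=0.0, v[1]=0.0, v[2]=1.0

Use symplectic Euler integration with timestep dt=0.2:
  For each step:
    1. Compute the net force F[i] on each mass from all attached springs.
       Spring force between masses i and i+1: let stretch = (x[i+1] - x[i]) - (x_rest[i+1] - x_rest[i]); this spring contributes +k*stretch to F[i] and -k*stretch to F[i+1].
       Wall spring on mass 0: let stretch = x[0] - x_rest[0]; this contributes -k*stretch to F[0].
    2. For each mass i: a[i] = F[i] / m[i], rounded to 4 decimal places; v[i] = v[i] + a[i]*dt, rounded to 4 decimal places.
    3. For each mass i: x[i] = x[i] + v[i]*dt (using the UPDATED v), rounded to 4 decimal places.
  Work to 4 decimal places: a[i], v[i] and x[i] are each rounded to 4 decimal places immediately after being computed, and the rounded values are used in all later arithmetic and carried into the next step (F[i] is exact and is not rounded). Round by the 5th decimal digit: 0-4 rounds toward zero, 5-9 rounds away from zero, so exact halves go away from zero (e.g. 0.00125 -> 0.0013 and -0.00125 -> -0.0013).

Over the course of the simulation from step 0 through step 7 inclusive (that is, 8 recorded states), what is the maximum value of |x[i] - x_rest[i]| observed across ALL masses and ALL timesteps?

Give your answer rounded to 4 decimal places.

Step 0: x=[5.0000 4.0000 10.0000] v=[0.0000 0.0000 1.0000]
Step 1: x=[4.8800 4.2800 10.0800] v=[-0.6000 1.4000 0.4000]
Step 2: x=[4.6504 4.8160 10.0480] v=[-1.1480 2.6800 -0.1600]
Step 3: x=[4.3311 5.5547 9.9267] v=[-1.5965 3.6933 -0.6064]
Step 4: x=[3.9496 6.4193 9.7505] v=[-1.9073 4.3230 -0.8808]
Step 5: x=[3.5385 7.3184 9.5611] v=[-2.0553 4.4953 -0.9470]
Step 6: x=[3.1323 8.1560 9.4020] v=[-2.0312 4.1879 -0.7955]
Step 7: x=[2.7639 8.8425 9.3131] v=[-1.8421 3.4324 -0.4447]
Max displacement = 2.8425

Answer: 2.8425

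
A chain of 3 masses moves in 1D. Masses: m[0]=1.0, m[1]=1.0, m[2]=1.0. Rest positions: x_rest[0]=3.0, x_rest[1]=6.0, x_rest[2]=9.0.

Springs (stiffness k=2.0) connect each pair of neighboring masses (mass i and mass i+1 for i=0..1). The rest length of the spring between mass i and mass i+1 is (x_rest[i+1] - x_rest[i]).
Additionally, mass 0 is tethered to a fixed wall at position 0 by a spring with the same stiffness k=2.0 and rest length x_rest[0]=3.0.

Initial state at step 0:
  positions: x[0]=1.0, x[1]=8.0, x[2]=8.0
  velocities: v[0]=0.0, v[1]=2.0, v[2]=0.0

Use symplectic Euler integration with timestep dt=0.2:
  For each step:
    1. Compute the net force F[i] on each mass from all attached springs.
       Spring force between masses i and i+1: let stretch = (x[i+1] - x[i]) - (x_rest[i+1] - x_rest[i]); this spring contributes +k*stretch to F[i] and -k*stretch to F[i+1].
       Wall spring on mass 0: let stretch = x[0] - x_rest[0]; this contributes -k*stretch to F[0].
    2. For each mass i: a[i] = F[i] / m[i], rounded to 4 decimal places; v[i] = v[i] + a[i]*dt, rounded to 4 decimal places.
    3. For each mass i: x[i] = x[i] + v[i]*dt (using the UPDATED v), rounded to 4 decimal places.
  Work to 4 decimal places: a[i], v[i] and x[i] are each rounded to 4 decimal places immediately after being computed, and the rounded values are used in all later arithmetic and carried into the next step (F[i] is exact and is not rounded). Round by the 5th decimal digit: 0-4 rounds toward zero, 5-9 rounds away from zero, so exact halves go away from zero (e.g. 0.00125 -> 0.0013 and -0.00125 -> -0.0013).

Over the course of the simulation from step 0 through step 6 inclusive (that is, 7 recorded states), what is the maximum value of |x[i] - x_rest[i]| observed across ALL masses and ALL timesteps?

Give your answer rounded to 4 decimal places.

Answer: 2.4931

Derivation:
Step 0: x=[1.0000 8.0000 8.0000] v=[0.0000 2.0000 0.0000]
Step 1: x=[1.4800 7.8400 8.2400] v=[2.4000 -0.8000 1.2000]
Step 2: x=[2.3504 7.2032 8.6880] v=[4.3520 -3.1840 2.2400]
Step 3: x=[3.4210 6.2970 9.2572] v=[5.3530 -4.5312 2.8461]
Step 4: x=[4.4480 5.3975 9.8296] v=[5.1350 -4.4975 2.8620]
Step 5: x=[5.1951 4.7766 10.2874] v=[3.7356 -3.1045 2.2892]
Step 6: x=[5.4931 4.6300 10.5444] v=[1.4902 -0.7328 1.2849]
Max displacement = 2.4931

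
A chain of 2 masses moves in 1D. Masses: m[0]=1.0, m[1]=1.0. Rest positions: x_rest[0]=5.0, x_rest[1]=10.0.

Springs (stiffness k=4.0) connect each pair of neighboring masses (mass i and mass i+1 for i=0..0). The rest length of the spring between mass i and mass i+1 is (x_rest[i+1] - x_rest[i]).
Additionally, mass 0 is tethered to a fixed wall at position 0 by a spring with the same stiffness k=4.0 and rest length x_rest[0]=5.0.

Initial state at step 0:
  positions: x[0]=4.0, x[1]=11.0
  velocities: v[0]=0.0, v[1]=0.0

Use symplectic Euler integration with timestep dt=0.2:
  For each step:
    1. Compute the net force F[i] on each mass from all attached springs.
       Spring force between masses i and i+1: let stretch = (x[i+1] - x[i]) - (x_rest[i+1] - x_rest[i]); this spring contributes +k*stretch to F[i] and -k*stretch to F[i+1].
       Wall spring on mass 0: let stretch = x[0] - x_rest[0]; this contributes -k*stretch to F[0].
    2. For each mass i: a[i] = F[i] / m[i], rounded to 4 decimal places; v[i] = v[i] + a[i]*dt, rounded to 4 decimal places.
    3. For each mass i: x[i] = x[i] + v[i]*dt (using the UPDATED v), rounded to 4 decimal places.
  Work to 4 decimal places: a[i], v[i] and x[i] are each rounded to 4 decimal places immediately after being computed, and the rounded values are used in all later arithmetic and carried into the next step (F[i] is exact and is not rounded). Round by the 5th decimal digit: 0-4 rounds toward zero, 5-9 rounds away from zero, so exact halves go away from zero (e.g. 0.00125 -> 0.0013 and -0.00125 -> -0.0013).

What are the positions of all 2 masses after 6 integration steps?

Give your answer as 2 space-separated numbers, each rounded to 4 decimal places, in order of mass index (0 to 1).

Answer: 5.5071 9.6712

Derivation:
Step 0: x=[4.0000 11.0000] v=[0.0000 0.0000]
Step 1: x=[4.4800 10.6800] v=[2.4000 -1.6000]
Step 2: x=[5.2352 10.1680] v=[3.7760 -2.5600]
Step 3: x=[5.9420 9.6668] v=[3.5341 -2.5062]
Step 4: x=[6.2941 9.3696] v=[1.7603 -1.4860]
Step 5: x=[6.1312 9.3803] v=[-0.8146 0.0536]
Step 6: x=[5.5071 9.6712] v=[-3.1203 1.4543]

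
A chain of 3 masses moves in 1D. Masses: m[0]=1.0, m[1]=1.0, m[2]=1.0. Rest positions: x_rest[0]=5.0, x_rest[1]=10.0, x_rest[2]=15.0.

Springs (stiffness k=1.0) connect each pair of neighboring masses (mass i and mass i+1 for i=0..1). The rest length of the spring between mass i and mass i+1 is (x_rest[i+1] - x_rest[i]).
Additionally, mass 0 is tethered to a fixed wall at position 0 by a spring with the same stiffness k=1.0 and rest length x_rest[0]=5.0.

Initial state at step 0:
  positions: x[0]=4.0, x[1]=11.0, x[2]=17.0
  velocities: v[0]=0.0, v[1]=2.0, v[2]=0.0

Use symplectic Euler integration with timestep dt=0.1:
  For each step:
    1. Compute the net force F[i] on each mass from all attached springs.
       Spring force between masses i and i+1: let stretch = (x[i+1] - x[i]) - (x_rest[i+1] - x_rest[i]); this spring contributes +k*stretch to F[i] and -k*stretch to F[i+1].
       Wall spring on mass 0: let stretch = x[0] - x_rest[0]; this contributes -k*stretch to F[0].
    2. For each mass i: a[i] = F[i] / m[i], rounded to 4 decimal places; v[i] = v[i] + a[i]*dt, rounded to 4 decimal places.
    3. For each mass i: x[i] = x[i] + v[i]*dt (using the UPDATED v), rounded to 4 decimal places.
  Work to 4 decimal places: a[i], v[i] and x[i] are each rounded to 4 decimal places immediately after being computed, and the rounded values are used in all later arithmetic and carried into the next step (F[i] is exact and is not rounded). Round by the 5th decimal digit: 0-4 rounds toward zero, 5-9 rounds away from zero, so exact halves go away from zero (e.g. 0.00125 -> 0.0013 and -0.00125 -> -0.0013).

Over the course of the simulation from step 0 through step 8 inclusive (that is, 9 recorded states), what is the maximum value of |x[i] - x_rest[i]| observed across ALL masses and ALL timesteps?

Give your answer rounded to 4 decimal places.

Answer: 2.0104

Derivation:
Step 0: x=[4.0000 11.0000 17.0000] v=[0.0000 2.0000 0.0000]
Step 1: x=[4.0300 11.1900 16.9900] v=[0.3000 1.9000 -0.1000]
Step 2: x=[4.0913 11.3664 16.9720] v=[0.6130 1.7640 -0.1800]
Step 3: x=[4.1844 11.5261 16.9479] v=[0.9314 1.5971 -0.2406]
Step 4: x=[4.3091 11.6666 16.9196] v=[1.2471 1.4051 -0.2828]
Step 5: x=[4.4643 11.7861 16.8888] v=[1.5519 1.1947 -0.3081]
Step 6: x=[4.6481 11.8834 16.8570] v=[1.8377 0.9728 -0.3184]
Step 7: x=[4.8577 11.9581 16.8254] v=[2.0964 0.7466 -0.3158]
Step 8: x=[5.0898 12.0104 16.7952] v=[2.3207 0.5233 -0.3025]
Max displacement = 2.0104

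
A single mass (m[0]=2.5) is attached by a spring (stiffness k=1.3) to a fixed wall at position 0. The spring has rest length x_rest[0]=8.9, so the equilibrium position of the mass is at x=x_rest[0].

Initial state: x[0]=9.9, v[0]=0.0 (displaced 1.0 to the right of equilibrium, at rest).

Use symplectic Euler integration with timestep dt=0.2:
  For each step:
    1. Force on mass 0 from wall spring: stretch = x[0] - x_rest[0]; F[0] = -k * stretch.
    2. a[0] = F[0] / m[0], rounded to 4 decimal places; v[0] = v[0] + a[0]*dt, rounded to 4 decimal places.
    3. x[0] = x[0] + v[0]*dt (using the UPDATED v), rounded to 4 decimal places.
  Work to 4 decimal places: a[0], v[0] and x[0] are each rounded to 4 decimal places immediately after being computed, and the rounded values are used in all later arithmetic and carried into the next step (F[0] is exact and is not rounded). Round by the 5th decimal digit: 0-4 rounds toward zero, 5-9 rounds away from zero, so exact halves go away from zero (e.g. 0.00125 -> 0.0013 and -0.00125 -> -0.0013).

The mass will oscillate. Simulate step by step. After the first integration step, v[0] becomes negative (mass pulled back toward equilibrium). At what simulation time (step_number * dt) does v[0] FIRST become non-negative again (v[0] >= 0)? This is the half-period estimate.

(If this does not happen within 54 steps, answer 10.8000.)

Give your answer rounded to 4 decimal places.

Step 0: x=[9.9000] v=[0.0000]
Step 1: x=[9.8792] v=[-0.1040]
Step 2: x=[9.8380] v=[-0.2058]
Step 3: x=[9.7773] v=[-0.3034]
Step 4: x=[9.6984] v=[-0.3946]
Step 5: x=[9.6029] v=[-0.4776]
Step 6: x=[9.4928] v=[-0.5507]
Step 7: x=[9.3703] v=[-0.6124]
Step 8: x=[9.2380] v=[-0.6613]
Step 9: x=[9.0987] v=[-0.6965]
Step 10: x=[8.9553] v=[-0.7172]
Step 11: x=[8.8107] v=[-0.7230]
Step 12: x=[8.6680] v=[-0.7137]
Step 13: x=[8.5301] v=[-0.6896]
Step 14: x=[8.3999] v=[-0.6511]
Step 15: x=[8.2801] v=[-0.5991]
Step 16: x=[8.1732] v=[-0.5346]
Step 17: x=[8.0814] v=[-0.4590]
Step 18: x=[8.0066] v=[-0.3739]
Step 19: x=[7.9504] v=[-0.2810]
Step 20: x=[7.9140] v=[-0.1822]
Step 21: x=[7.8981] v=[-0.0797]
Step 22: x=[7.9030] v=[0.0245]
First v>=0 after going negative at step 22, time=4.4000

Answer: 4.4000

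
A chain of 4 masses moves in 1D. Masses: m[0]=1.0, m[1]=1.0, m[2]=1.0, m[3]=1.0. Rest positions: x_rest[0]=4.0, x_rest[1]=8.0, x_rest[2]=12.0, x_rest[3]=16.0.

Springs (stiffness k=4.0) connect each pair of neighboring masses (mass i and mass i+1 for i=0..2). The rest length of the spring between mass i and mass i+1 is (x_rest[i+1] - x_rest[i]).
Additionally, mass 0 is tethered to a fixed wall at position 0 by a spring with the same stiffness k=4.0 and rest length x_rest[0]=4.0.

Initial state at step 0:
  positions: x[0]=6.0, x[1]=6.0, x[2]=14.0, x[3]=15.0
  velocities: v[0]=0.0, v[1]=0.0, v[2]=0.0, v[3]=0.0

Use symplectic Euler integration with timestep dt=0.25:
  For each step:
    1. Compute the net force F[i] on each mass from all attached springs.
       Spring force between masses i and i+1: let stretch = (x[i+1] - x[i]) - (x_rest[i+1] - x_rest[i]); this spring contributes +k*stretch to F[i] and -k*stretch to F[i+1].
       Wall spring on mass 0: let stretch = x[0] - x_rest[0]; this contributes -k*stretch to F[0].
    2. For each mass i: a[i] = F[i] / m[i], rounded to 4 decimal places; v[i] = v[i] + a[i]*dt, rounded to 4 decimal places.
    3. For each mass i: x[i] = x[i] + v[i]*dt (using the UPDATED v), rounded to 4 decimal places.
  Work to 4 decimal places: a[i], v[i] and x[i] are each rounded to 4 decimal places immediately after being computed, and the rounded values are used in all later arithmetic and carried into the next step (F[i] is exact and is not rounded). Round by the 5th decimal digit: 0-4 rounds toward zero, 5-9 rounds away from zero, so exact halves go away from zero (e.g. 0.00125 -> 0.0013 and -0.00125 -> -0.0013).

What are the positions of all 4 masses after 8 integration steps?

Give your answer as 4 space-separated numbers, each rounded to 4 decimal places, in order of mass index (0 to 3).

Answer: 3.2172 8.9977 10.8646 16.6331

Derivation:
Step 0: x=[6.0000 6.0000 14.0000 15.0000] v=[0.0000 0.0000 0.0000 0.0000]
Step 1: x=[4.5000 8.0000 12.2500 15.7500] v=[-6.0000 8.0000 -7.0000 3.0000]
Step 2: x=[2.7500 10.1875 10.3125 16.6250] v=[-7.0000 8.7500 -7.7500 3.5000]
Step 3: x=[2.1719 10.5469 9.9219 16.9219] v=[-2.3125 1.4375 -1.5625 1.1875]
Step 4: x=[3.1446 8.6563 11.4375 16.4688] v=[3.8906 -7.5625 6.0625 -1.8125]
Step 5: x=[4.7090 6.0831 13.5157 15.7579] v=[6.2577 -10.2930 8.3126 -2.8438]
Step 6: x=[5.4397 5.0245 14.2963 15.4864] v=[2.9228 -4.2345 3.1222 -1.0860]
Step 7: x=[4.7067 6.3876 13.0564 15.9174] v=[-2.9321 5.4525 -4.9595 1.7239]
Step 8: x=[3.2172 8.9977 10.8646 16.6331] v=[-5.9579 10.4404 -8.7673 2.8629]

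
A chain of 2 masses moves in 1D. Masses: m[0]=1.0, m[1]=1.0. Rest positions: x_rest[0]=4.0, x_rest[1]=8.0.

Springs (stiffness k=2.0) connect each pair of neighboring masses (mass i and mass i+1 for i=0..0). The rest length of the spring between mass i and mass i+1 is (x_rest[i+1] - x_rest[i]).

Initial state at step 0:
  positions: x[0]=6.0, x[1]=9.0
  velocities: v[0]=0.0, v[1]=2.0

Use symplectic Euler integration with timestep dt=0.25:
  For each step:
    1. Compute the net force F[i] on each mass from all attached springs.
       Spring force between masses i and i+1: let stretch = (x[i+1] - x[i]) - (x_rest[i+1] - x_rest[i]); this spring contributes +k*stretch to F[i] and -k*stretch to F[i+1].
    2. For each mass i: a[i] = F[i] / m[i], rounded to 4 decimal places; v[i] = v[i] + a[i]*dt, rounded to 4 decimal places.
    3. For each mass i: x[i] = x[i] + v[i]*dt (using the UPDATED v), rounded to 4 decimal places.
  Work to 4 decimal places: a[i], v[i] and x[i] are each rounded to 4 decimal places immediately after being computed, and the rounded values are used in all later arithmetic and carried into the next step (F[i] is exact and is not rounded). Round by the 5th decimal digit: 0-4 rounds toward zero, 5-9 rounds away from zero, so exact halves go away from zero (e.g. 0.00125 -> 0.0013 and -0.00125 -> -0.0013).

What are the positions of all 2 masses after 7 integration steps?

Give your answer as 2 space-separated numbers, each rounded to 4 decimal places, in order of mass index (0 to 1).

Answer: 7.0379 11.4627

Derivation:
Step 0: x=[6.0000 9.0000] v=[0.0000 2.0000]
Step 1: x=[5.8750 9.6250] v=[-0.5000 2.5000]
Step 2: x=[5.7188 10.2813] v=[-0.6250 2.6250]
Step 3: x=[5.6329 10.8673] v=[-0.3438 2.3438]
Step 4: x=[5.7013 11.2990] v=[0.2734 1.7266]
Step 5: x=[5.9694 11.5310] v=[1.0723 0.9278]
Step 6: x=[6.4327 11.5678] v=[1.8531 0.1470]
Step 7: x=[7.0379 11.4627] v=[2.4207 -0.4206]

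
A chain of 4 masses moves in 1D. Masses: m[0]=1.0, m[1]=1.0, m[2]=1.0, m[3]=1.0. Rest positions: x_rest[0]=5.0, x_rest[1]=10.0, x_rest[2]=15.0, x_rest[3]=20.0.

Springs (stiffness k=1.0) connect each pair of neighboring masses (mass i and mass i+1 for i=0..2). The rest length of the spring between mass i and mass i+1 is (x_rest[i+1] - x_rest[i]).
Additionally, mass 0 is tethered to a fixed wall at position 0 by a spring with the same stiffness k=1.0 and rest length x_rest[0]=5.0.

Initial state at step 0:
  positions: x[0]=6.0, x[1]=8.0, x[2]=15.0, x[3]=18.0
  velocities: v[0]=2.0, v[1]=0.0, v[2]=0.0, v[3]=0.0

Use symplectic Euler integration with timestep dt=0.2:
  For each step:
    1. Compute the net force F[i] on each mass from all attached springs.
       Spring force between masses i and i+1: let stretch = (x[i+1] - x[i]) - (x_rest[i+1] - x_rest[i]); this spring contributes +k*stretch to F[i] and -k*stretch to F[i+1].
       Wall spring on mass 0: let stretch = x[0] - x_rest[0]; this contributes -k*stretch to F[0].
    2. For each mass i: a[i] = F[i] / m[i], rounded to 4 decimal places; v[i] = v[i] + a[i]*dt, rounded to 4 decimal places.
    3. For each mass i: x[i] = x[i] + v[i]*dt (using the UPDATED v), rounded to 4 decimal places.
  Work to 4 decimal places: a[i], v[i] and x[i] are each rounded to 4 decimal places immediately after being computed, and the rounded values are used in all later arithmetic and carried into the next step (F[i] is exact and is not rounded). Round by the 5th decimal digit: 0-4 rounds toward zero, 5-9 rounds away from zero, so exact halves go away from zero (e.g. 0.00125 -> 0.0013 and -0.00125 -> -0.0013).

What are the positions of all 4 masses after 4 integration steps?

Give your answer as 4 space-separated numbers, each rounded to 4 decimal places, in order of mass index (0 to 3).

Step 0: x=[6.0000 8.0000 15.0000 18.0000] v=[2.0000 0.0000 0.0000 0.0000]
Step 1: x=[6.2400 8.2000 14.8400 18.0800] v=[1.2000 1.0000 -0.8000 0.4000]
Step 2: x=[6.3088 8.5872 14.5440 18.2304] v=[0.3440 1.9360 -1.4800 0.7520]
Step 3: x=[6.2164 9.1215 14.1572 18.4333] v=[-0.4621 2.6717 -1.9341 1.0147]
Step 4: x=[5.9915 9.7411 13.7400 18.6652] v=[-1.1244 3.0978 -2.0860 1.1595]

Answer: 5.9915 9.7411 13.7400 18.6652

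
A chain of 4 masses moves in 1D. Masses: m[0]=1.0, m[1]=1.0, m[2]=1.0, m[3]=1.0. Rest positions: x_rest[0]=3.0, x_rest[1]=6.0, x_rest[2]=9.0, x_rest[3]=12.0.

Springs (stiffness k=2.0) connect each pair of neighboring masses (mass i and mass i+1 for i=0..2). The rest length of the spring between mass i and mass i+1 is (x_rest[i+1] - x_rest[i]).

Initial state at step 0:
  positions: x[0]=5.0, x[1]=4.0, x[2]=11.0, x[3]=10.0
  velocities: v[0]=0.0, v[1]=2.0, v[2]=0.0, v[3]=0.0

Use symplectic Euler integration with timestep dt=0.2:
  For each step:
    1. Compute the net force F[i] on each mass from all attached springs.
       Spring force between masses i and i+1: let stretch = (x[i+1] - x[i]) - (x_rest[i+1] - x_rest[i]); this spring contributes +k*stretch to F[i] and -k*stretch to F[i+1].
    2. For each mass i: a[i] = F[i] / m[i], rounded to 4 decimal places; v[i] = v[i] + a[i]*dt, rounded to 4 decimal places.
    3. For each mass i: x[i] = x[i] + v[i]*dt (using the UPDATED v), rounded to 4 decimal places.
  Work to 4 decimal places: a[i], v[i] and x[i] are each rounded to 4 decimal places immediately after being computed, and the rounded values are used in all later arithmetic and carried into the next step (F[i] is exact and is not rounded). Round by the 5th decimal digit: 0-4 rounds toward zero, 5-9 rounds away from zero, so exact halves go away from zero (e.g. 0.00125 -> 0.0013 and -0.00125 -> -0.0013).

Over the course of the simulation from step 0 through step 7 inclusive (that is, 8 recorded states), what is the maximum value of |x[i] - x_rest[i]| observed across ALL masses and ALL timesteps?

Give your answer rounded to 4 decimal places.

Answer: 3.5995

Derivation:
Step 0: x=[5.0000 4.0000 11.0000 10.0000] v=[0.0000 2.0000 0.0000 0.0000]
Step 1: x=[4.6800 5.0400 10.3600 10.3200] v=[-1.6000 5.2000 -3.2000 1.6000]
Step 2: x=[4.1488 6.4768 9.2912 10.8832] v=[-2.6560 7.1840 -5.3440 2.8160]
Step 3: x=[3.5638 7.9525 8.1246 11.5590] v=[-2.9248 7.3786 -5.8330 3.3792]
Step 4: x=[3.0899 9.0909 7.2190 12.2001] v=[-2.3693 5.6920 -4.5281 3.2054]
Step 5: x=[2.8561 9.5995 6.8616 12.6827] v=[-1.1689 2.5428 -1.7869 2.4130]
Step 6: x=[2.9218 9.3496 7.1889 12.9396] v=[0.3285 -1.2497 1.6367 1.2846]
Step 7: x=[3.2617 8.4126 8.1492 12.9765] v=[1.6996 -4.6851 4.8013 0.1843]
Max displacement = 3.5995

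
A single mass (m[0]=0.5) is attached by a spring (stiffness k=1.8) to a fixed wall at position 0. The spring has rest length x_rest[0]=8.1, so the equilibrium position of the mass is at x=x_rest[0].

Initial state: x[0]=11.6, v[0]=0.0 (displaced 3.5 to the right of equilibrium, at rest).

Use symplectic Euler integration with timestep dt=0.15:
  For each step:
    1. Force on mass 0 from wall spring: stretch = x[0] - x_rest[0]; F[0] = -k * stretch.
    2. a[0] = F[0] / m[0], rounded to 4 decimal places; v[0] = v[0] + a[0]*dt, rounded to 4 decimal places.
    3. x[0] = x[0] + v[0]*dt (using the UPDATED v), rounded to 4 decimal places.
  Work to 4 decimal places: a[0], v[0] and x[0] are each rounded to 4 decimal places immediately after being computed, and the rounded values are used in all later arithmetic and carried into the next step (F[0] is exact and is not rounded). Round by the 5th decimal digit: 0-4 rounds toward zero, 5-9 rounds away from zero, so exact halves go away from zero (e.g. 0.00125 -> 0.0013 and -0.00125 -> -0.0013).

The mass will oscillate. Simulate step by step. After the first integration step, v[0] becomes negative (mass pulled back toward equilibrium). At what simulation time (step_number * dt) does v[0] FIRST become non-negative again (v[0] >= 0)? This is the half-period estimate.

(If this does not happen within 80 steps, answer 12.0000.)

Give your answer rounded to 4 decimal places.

Step 0: x=[11.6000] v=[0.0000]
Step 1: x=[11.3165] v=[-1.8900]
Step 2: x=[10.7725] v=[-3.6269]
Step 3: x=[10.0120] v=[-5.0701]
Step 4: x=[9.0966] v=[-6.1026]
Step 5: x=[8.1005] v=[-6.6408]
Step 6: x=[7.1043] v=[-6.6411]
Step 7: x=[6.1888] v=[-6.1034]
Step 8: x=[5.4281] v=[-5.0714]
Step 9: x=[4.8838] v=[-3.6286]
Step 10: x=[4.6000] v=[-1.8919]
Step 11: x=[4.5997] v=[-0.0019]
Step 12: x=[4.8829] v=[1.8883]
First v>=0 after going negative at step 12, time=1.8000

Answer: 1.8000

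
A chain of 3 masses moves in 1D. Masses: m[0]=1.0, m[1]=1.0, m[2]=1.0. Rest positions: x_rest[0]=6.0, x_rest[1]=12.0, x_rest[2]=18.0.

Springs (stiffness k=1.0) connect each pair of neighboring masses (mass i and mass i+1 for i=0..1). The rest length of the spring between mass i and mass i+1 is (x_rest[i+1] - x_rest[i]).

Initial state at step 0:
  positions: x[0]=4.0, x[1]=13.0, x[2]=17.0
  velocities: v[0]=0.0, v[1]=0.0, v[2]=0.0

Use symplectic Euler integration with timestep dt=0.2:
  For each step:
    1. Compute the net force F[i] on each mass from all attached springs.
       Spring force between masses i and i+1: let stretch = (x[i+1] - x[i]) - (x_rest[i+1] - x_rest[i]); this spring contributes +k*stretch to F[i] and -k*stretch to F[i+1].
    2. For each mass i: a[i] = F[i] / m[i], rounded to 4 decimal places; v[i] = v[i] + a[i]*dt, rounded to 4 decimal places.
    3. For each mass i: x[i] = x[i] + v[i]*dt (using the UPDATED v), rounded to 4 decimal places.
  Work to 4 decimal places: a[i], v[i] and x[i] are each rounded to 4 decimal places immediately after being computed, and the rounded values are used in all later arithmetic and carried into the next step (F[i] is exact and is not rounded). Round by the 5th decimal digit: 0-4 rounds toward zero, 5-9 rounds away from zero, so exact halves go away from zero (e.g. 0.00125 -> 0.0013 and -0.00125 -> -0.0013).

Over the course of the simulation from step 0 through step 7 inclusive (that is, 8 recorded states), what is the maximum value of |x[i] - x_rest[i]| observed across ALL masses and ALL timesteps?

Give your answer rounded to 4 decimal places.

Step 0: x=[4.0000 13.0000 17.0000] v=[0.0000 0.0000 0.0000]
Step 1: x=[4.1200 12.8000 17.0800] v=[0.6000 -1.0000 0.4000]
Step 2: x=[4.3472 12.4240 17.2288] v=[1.1360 -1.8800 0.7440]
Step 3: x=[4.6575 11.9171 17.4254] v=[1.5514 -2.5344 0.9830]
Step 4: x=[5.0182 11.3402 17.6417] v=[1.8033 -2.8847 1.0813]
Step 5: x=[5.3917 10.7624 17.8459] v=[1.8677 -2.8888 1.0210]
Step 6: x=[5.7401 10.2532 18.0068] v=[1.7418 -2.5462 0.8043]
Step 7: x=[6.0290 9.8736 18.0975] v=[1.4444 -1.8981 0.4536]
Max displacement = 2.1264

Answer: 2.1264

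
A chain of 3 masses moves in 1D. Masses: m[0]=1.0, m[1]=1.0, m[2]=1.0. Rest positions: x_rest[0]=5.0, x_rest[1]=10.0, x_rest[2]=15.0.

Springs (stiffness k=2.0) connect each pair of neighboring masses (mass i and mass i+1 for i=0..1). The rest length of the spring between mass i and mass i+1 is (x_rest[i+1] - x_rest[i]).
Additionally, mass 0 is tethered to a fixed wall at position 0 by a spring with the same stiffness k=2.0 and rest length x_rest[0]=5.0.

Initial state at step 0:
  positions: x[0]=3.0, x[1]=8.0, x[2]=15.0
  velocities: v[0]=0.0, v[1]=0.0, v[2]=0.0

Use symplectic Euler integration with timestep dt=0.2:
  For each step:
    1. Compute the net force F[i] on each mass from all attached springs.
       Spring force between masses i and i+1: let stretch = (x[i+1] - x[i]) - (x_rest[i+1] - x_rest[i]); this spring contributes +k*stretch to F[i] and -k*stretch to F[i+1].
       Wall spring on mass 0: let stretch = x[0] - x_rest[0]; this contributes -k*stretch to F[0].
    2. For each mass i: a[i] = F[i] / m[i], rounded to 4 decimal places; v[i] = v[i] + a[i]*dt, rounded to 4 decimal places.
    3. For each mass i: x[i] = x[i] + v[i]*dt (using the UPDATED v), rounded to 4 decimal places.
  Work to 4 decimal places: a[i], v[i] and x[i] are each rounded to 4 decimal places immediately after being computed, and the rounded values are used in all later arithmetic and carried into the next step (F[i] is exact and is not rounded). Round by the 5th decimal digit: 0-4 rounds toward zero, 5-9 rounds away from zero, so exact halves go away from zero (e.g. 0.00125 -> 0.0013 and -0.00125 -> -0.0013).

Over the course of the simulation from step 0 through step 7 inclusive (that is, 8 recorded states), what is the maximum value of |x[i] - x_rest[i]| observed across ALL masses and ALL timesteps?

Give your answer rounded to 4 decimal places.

Step 0: x=[3.0000 8.0000 15.0000] v=[0.0000 0.0000 0.0000]
Step 1: x=[3.1600 8.1600 14.8400] v=[0.8000 0.8000 -0.8000]
Step 2: x=[3.4672 8.4544 14.5456] v=[1.5360 1.4720 -1.4720]
Step 3: x=[3.8960 8.8371 14.1639] v=[2.1440 1.9136 -1.9085]
Step 4: x=[4.4084 9.2507 13.7561] v=[2.5620 2.0679 -2.0392]
Step 5: x=[4.9555 9.6373 13.3878] v=[2.7356 1.9331 -1.8414]
Step 6: x=[5.4807 9.9494 13.1195] v=[2.6261 1.5606 -1.3416]
Step 7: x=[5.9250 10.1576 12.9976] v=[2.2213 1.0412 -0.6096]
Max displacement = 2.0024

Answer: 2.0024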